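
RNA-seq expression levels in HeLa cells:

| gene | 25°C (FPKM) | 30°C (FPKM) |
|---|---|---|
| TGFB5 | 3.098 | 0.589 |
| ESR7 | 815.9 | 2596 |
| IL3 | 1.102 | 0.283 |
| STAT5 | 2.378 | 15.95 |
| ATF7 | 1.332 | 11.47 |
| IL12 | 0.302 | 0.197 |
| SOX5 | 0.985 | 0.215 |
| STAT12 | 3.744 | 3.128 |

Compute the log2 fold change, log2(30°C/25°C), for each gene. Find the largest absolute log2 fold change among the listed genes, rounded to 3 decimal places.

log2(0.589/3.098) = -2.395  (TGFB5)
log2(2596/815.9) = 1.670  (ESR7)
log2(0.283/1.102) = -1.961  (IL3)
log2(15.95/2.378) = 2.746  (STAT5)
log2(11.47/1.332) = 3.106  (ATF7)
log2(0.197/0.302) = -0.616  (IL12)
log2(0.215/0.985) = -2.196  (SOX5)
log2(3.128/3.744) = -0.259  (STAT12)
The largest magnitude belongs to ATF7.

3.106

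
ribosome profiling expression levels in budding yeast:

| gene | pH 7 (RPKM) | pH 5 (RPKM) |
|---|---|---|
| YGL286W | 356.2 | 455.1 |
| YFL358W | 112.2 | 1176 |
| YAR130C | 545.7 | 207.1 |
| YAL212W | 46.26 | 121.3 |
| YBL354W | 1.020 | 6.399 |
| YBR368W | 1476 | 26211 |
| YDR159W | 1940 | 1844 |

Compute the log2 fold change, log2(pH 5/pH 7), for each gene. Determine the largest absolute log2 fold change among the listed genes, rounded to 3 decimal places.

4.150

log2(455.1/356.2) = 0.353  (YGL286W)
log2(1176/112.2) = 3.390  (YFL358W)
log2(207.1/545.7) = -1.398  (YAR130C)
log2(121.3/46.26) = 1.391  (YAL212W)
log2(6.399/1.020) = 2.649  (YBL354W)
log2(26211/1476) = 4.150  (YBR368W)
log2(1844/1940) = -0.073  (YDR159W)
The largest magnitude belongs to YBR368W.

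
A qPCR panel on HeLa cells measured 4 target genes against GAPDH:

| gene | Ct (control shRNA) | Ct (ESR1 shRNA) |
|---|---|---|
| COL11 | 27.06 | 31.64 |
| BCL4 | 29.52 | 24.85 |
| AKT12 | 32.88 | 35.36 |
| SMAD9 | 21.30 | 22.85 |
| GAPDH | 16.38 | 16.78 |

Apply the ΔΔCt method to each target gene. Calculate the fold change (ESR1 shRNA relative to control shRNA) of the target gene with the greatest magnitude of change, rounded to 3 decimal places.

33.591

COL11: ΔΔCt = (31.64−16.78) − (27.06−16.38) = 14.86 − 10.68 = 4.18; fold change = 2^-4.18 = 0.055
BCL4: ΔΔCt = (24.85−16.78) − (29.52−16.38) = 8.07 − 13.14 = -5.07; fold change = 2^5.07 = 33.591
AKT12: ΔΔCt = (35.36−16.78) − (32.88−16.38) = 18.58 − 16.50 = 2.08; fold change = 2^-2.08 = 0.237
SMAD9: ΔΔCt = (22.85−16.78) − (21.30−16.38) = 6.07 − 4.92 = 1.15; fold change = 2^-1.15 = 0.451
BCL4 has the largest |ΔΔCt| = 5.07.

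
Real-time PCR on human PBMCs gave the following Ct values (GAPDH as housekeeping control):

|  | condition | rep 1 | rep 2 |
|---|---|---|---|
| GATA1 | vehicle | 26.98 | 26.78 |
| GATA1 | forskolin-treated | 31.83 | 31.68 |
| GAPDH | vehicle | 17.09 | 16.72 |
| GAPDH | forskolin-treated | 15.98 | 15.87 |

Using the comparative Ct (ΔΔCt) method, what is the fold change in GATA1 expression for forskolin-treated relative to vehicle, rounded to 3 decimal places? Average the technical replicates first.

Mean Ct: GATA1 vehicle 26.880; GATA1 forskolin-treated 31.755; GAPDH vehicle 16.905; GAPDH forskolin-treated 15.925
ΔCt(vehicle) = 26.880 − 16.905 = 9.975
ΔCt(forskolin-treated) = 31.755 − 15.925 = 15.830
ΔΔCt = 15.830 − 9.975 = 5.855
Fold change = 2^(−5.855) = 0.0173

0.017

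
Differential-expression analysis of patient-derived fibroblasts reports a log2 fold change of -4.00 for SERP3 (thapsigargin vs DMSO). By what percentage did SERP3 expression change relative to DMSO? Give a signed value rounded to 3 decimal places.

Fold change = 2^(-4.00) = 0.0625
Percent change = (FC − 1) × 100% = (0.0625 − 1) × 100 = -93.750%

-93.750%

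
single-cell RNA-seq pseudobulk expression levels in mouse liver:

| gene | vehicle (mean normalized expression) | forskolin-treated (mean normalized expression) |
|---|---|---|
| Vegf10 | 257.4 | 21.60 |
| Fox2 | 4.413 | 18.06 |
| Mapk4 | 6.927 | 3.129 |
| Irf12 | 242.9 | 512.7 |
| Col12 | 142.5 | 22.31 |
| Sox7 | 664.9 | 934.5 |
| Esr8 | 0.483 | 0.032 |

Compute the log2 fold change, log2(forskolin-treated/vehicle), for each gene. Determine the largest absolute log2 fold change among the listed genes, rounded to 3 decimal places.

log2(21.60/257.4) = -3.575  (Vegf10)
log2(18.06/4.413) = 2.033  (Fox2)
log2(3.129/6.927) = -1.147  (Mapk4)
log2(512.7/242.9) = 1.078  (Irf12)
log2(22.31/142.5) = -2.675  (Col12)
log2(934.5/664.9) = 0.491  (Sox7)
log2(0.032/0.483) = -3.916  (Esr8)
The largest magnitude belongs to Esr8.

3.916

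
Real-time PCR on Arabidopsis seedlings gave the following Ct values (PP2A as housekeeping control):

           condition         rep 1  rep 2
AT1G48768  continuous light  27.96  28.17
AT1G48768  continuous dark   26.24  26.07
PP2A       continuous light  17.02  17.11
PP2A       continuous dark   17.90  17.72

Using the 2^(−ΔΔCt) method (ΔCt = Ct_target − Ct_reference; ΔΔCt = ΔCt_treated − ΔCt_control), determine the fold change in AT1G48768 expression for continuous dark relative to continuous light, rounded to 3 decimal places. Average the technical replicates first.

6.298

Mean Ct: AT1G48768 continuous light 28.065; AT1G48768 continuous dark 26.155; PP2A continuous light 17.065; PP2A continuous dark 17.810
ΔCt(continuous light) = 28.065 − 17.065 = 11.000
ΔCt(continuous dark) = 26.155 − 17.810 = 8.345
ΔΔCt = 8.345 − 11.000 = -2.655
Fold change = 2^(−(-2.655)) = 2^2.655 = 6.2985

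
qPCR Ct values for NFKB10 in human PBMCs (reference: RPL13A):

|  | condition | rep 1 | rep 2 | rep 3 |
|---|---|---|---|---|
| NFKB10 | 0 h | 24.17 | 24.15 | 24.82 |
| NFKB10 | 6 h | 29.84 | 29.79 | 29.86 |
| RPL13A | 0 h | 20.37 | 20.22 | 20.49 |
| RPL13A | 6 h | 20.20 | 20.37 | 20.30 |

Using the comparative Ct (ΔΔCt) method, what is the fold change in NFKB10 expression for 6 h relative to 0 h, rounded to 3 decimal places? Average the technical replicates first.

0.022

Mean Ct: NFKB10 0 h 24.380; NFKB10 6 h 29.830; RPL13A 0 h 20.360; RPL13A 6 h 20.290
ΔCt(0 h) = 24.380 − 20.360 = 4.020
ΔCt(6 h) = 29.830 − 20.290 = 9.540
ΔΔCt = 9.540 − 4.020 = 5.520
Fold change = 2^(−5.520) = 0.0218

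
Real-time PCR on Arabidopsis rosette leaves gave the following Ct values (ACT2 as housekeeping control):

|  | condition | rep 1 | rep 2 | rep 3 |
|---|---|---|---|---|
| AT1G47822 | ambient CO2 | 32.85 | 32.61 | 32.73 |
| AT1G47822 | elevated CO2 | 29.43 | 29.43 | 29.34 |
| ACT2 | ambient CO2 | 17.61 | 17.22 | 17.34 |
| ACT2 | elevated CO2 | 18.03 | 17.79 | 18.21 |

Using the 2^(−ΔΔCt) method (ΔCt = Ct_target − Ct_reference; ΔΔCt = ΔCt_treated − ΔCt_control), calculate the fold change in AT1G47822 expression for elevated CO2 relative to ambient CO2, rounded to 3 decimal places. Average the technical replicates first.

Mean Ct: AT1G47822 ambient CO2 32.730; AT1G47822 elevated CO2 29.400; ACT2 ambient CO2 17.390; ACT2 elevated CO2 18.010
ΔCt(ambient CO2) = 32.730 − 17.390 = 15.340
ΔCt(elevated CO2) = 29.400 − 18.010 = 11.390
ΔΔCt = 11.390 − 15.340 = -3.950
Fold change = 2^(−(-3.950)) = 2^3.950 = 15.4550

15.455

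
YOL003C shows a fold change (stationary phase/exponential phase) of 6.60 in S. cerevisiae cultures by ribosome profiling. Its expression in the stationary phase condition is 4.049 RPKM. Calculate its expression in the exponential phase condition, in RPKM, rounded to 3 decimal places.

exponential phase expression = 4.049 / 6.60 = 0.613

0.613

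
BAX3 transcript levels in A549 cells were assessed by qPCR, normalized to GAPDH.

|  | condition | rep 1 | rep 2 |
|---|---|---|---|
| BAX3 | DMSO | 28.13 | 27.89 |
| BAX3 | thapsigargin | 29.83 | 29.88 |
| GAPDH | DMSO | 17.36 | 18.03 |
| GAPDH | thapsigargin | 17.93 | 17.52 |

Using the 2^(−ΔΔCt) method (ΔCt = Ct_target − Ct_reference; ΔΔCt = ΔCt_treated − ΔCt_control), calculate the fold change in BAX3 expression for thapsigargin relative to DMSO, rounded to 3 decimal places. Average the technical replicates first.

0.284

Mean Ct: BAX3 DMSO 28.010; BAX3 thapsigargin 29.855; GAPDH DMSO 17.695; GAPDH thapsigargin 17.725
ΔCt(DMSO) = 28.010 − 17.695 = 10.315
ΔCt(thapsigargin) = 29.855 − 17.725 = 12.130
ΔΔCt = 12.130 − 10.315 = 1.815
Fold change = 2^(−1.815) = 0.2842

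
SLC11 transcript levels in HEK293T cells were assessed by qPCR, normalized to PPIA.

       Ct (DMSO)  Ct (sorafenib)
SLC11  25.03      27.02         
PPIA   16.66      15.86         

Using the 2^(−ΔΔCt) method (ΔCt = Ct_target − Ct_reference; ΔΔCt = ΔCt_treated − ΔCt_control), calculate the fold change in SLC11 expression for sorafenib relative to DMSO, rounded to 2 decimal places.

ΔCt(DMSO) = 25.030 − 16.660 = 8.370
ΔCt(sorafenib) = 27.020 − 15.860 = 11.160
ΔΔCt = 11.160 − 8.370 = 2.790
Fold change = 2^(−2.790) = 0.145

0.14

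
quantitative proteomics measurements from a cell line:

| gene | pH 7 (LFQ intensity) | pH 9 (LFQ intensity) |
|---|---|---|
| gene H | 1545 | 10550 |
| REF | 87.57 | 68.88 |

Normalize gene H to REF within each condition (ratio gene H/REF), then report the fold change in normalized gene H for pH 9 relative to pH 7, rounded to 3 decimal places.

gene H/REF (pH 7) = 1545 / 87.57 = 17.643
gene H/REF (pH 9) = 10550 / 68.88 = 153.16
Fold change = 153.16 / 17.643 = 8.6813

8.681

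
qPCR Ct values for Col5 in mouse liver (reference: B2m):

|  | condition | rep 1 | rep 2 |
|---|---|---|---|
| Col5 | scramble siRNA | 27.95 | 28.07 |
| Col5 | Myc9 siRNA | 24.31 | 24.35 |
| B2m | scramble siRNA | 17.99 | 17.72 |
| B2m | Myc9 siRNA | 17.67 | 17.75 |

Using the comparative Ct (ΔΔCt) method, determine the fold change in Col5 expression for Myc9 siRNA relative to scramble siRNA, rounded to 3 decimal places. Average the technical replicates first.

Mean Ct: Col5 scramble siRNA 28.010; Col5 Myc9 siRNA 24.330; B2m scramble siRNA 17.855; B2m Myc9 siRNA 17.710
ΔCt(scramble siRNA) = 28.010 − 17.855 = 10.155
ΔCt(Myc9 siRNA) = 24.330 − 17.710 = 6.620
ΔΔCt = 6.620 − 10.155 = -3.535
Fold change = 2^(−(-3.535)) = 2^3.535 = 11.5915

11.592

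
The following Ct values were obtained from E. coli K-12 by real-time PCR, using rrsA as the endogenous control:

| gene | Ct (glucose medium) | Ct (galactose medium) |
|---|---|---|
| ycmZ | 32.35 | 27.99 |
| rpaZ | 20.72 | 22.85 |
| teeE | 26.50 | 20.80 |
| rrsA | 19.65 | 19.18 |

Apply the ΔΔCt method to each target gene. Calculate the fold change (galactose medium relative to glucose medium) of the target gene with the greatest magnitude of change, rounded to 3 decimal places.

ycmZ: ΔΔCt = (27.99−19.18) − (32.35−19.65) = 8.81 − 12.70 = -3.89; fold change = 2^3.89 = 14.825
rpaZ: ΔΔCt = (22.85−19.18) − (20.72−19.65) = 3.67 − 1.07 = 2.60; fold change = 2^-2.60 = 0.165
teeE: ΔΔCt = (20.80−19.18) − (26.50−19.65) = 1.62 − 6.85 = -5.23; fold change = 2^5.23 = 37.531
teeE has the largest |ΔΔCt| = 5.23.

37.531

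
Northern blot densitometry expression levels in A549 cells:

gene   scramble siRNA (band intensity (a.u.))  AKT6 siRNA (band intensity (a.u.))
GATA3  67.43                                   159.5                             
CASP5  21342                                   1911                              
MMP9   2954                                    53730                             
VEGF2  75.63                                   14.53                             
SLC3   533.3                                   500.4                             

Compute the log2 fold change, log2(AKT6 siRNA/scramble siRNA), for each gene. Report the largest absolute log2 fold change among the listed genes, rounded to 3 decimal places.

log2(159.5/67.43) = 1.242  (GATA3)
log2(1911/21342) = -3.481  (CASP5)
log2(53730/2954) = 4.185  (MMP9)
log2(14.53/75.63) = -2.380  (VEGF2)
log2(500.4/533.3) = -0.092  (SLC3)
The largest magnitude belongs to MMP9.

4.185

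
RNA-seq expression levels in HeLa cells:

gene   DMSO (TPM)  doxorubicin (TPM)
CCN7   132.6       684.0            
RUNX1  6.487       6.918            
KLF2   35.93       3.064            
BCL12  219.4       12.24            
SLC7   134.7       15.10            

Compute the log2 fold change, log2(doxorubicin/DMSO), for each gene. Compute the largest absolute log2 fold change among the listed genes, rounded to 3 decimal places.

4.164

log2(684.0/132.6) = 2.367  (CCN7)
log2(6.918/6.487) = 0.093  (RUNX1)
log2(3.064/35.93) = -3.552  (KLF2)
log2(12.24/219.4) = -4.164  (BCL12)
log2(15.10/134.7) = -3.157  (SLC7)
The largest magnitude belongs to BCL12.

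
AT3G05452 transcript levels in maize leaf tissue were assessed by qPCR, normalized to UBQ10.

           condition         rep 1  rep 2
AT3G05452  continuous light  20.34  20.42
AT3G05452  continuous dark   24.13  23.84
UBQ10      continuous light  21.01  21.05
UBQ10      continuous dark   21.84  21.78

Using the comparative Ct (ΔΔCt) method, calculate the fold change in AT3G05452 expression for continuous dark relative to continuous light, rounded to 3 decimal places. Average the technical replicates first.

Mean Ct: AT3G05452 continuous light 20.380; AT3G05452 continuous dark 23.985; UBQ10 continuous light 21.030; UBQ10 continuous dark 21.810
ΔCt(continuous light) = 20.380 − 21.030 = -0.650
ΔCt(continuous dark) = 23.985 − 21.810 = 2.175
ΔΔCt = 2.175 − (-0.650) = 2.825
Fold change = 2^(−2.825) = 0.1411

0.141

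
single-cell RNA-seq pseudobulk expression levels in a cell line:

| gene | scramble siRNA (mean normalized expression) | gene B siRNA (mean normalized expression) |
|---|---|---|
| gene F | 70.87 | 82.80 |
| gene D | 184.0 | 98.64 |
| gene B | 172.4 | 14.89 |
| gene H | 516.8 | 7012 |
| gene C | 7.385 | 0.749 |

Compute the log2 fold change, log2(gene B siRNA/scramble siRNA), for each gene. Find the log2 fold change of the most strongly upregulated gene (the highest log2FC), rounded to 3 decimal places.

3.762

log2(82.80/70.87) = 0.224  (gene F)
log2(98.64/184.0) = -0.899  (gene D)
log2(14.89/172.4) = -3.533  (gene B)
log2(7012/516.8) = 3.762  (gene H)
log2(0.749/7.385) = -3.302  (gene C)
gene H is most strongly upregulated.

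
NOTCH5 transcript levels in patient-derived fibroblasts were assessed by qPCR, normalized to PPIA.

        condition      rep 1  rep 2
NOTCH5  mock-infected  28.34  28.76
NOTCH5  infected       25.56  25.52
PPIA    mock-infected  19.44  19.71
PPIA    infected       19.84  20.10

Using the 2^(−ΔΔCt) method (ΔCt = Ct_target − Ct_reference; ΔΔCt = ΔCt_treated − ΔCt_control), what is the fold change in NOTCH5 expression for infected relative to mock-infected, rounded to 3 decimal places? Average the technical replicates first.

Mean Ct: NOTCH5 mock-infected 28.550; NOTCH5 infected 25.540; PPIA mock-infected 19.575; PPIA infected 19.970
ΔCt(mock-infected) = 28.550 − 19.575 = 8.975
ΔCt(infected) = 25.540 − 19.970 = 5.570
ΔΔCt = 5.570 − 8.975 = -3.405
Fold change = 2^(−(-3.405)) = 2^3.405 = 10.5927

10.593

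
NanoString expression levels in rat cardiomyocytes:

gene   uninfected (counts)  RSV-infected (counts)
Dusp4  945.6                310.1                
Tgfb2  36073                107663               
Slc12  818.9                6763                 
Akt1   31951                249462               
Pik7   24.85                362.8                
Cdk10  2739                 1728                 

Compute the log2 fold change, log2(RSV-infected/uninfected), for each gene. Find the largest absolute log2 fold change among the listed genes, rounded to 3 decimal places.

log2(310.1/945.6) = -1.608  (Dusp4)
log2(107663/36073) = 1.578  (Tgfb2)
log2(6763/818.9) = 3.046  (Slc12)
log2(249462/31951) = 2.965  (Akt1)
log2(362.8/24.85) = 3.868  (Pik7)
log2(1728/2739) = -0.665  (Cdk10)
The largest magnitude belongs to Pik7.

3.868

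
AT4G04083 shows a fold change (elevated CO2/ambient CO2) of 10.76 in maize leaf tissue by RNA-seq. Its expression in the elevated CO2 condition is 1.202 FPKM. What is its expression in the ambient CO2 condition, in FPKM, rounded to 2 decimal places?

ambient CO2 expression = 1.202 / 10.76 = 0.11

0.11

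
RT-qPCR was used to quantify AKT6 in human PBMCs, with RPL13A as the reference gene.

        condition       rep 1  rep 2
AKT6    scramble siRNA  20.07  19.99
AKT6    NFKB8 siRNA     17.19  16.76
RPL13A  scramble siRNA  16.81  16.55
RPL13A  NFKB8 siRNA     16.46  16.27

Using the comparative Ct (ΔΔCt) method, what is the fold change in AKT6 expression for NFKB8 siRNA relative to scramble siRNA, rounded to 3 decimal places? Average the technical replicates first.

Mean Ct: AKT6 scramble siRNA 20.030; AKT6 NFKB8 siRNA 16.975; RPL13A scramble siRNA 16.680; RPL13A NFKB8 siRNA 16.365
ΔCt(scramble siRNA) = 20.030 − 16.680 = 3.350
ΔCt(NFKB8 siRNA) = 16.975 − 16.365 = 0.610
ΔΔCt = 0.610 − 3.350 = -2.740
Fold change = 2^(−(-2.740)) = 2^2.740 = 6.6807

6.681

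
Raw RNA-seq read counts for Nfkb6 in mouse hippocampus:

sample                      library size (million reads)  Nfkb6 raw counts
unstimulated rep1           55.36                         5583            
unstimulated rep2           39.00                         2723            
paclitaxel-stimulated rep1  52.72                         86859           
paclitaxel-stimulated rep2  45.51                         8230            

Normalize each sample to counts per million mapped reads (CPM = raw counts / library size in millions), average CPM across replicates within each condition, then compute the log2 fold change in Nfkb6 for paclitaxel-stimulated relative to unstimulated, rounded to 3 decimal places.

3.421

CPM(unstimulated rep1) = 5583 / 55.36 = 100.8490
CPM(unstimulated rep2) = 2723 / 39.00 = 69.8205
CPM(paclitaxel-stimulated rep1) = 86859 / 52.72 = 1647.5531
CPM(paclitaxel-stimulated rep2) = 8230 / 45.51 = 180.8394
mean CPM(unstimulated) = 85.3348; mean CPM(paclitaxel-stimulated) = 914.1962
Fold change = 914.1962 / 85.3348 = 10.71306
log2(10.71306) = 3.4213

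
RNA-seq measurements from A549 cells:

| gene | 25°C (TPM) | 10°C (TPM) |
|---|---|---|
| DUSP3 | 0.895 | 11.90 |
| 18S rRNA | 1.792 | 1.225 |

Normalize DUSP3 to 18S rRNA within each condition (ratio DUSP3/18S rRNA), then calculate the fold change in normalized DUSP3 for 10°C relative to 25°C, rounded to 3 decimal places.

19.450

DUSP3/18S rRNA (25°C) = 0.895 / 1.792 = 0.49944
DUSP3/18S rRNA (10°C) = 11.90 / 1.225 = 9.7143
Fold change = 9.7143 / 0.49944 = 19.4503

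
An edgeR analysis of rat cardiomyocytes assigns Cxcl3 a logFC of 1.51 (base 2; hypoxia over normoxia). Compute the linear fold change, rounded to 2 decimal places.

Fold change = 2^(1.51) = 2.848

2.85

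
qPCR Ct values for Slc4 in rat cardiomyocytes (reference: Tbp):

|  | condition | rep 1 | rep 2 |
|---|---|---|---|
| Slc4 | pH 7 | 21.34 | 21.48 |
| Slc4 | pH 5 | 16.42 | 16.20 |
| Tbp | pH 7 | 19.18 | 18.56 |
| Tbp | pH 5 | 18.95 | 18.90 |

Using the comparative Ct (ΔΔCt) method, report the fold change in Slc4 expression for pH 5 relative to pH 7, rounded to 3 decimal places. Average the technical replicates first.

35.629

Mean Ct: Slc4 pH 7 21.410; Slc4 pH 5 16.310; Tbp pH 7 18.870; Tbp pH 5 18.925
ΔCt(pH 7) = 21.410 − 18.870 = 2.540
ΔCt(pH 5) = 16.310 − 18.925 = -2.615
ΔΔCt = -2.615 − 2.540 = -5.155
Fold change = 2^(−(-5.155)) = 2^5.155 = 35.6295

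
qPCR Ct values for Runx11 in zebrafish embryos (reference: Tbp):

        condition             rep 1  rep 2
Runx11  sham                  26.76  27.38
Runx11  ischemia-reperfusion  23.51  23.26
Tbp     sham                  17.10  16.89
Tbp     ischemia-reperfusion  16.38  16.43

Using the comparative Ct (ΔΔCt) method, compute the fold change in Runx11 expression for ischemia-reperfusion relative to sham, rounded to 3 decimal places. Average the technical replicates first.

Mean Ct: Runx11 sham 27.070; Runx11 ischemia-reperfusion 23.385; Tbp sham 16.995; Tbp ischemia-reperfusion 16.405
ΔCt(sham) = 27.070 − 16.995 = 10.075
ΔCt(ischemia-reperfusion) = 23.385 − 16.405 = 6.980
ΔΔCt = 6.980 − 10.075 = -3.095
Fold change = 2^(−(-3.095)) = 2^3.095 = 8.5445

8.545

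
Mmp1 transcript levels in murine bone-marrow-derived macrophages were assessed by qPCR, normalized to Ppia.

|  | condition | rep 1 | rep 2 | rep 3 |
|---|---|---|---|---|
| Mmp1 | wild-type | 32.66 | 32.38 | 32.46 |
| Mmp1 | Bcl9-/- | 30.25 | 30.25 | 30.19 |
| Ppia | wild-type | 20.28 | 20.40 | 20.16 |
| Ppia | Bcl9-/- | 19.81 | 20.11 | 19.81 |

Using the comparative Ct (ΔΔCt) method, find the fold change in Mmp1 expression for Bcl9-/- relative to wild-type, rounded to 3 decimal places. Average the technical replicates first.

3.732

Mean Ct: Mmp1 wild-type 32.500; Mmp1 Bcl9-/- 30.230; Ppia wild-type 20.280; Ppia Bcl9-/- 19.910
ΔCt(wild-type) = 32.500 − 20.280 = 12.220
ΔCt(Bcl9-/-) = 30.230 − 19.910 = 10.320
ΔΔCt = 10.320 − 12.220 = -1.900
Fold change = 2^(−(-1.900)) = 2^1.900 = 3.7321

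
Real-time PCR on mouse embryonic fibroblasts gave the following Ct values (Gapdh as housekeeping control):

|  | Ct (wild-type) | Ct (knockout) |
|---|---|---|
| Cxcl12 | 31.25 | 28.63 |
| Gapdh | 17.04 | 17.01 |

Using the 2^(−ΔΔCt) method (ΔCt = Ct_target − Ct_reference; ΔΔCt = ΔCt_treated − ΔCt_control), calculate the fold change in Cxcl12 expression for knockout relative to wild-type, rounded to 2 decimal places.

ΔCt(wild-type) = 31.250 − 17.040 = 14.210
ΔCt(knockout) = 28.630 − 17.010 = 11.620
ΔΔCt = 11.620 − 14.210 = -2.590
Fold change = 2^(−(-2.590)) = 2^2.590 = 6.021

6.02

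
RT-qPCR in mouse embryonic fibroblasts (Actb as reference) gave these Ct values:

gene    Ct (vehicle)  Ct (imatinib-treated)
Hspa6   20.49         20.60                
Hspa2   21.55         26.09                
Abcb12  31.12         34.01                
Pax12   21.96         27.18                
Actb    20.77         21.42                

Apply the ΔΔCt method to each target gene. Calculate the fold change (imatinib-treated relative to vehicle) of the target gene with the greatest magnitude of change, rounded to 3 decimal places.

0.042

Hspa6: ΔΔCt = (20.60−21.42) − (20.49−20.77) = -0.82 − (-0.28) = -0.54; fold change = 2^0.54 = 1.454
Hspa2: ΔΔCt = (26.09−21.42) − (21.55−20.77) = 4.67 − 0.78 = 3.89; fold change = 2^-3.89 = 0.067
Abcb12: ΔΔCt = (34.01−21.42) − (31.12−20.77) = 12.59 − 10.35 = 2.24; fold change = 2^-2.24 = 0.212
Pax12: ΔΔCt = (27.18−21.42) − (21.96−20.77) = 5.76 − 1.19 = 4.57; fold change = 2^-4.57 = 0.042
Pax12 has the largest |ΔΔCt| = 4.57.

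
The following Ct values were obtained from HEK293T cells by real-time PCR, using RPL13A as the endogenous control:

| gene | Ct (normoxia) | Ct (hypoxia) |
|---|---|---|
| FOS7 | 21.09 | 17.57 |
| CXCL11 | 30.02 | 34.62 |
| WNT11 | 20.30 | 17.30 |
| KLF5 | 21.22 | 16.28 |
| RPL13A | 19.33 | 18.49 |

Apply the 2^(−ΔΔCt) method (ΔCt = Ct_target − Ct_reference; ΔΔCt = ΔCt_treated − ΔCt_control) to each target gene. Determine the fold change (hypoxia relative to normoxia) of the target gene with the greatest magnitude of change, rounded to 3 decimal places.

FOS7: ΔΔCt = (17.57−18.49) − (21.09−19.33) = -0.92 − 1.76 = -2.68; fold change = 2^2.68 = 6.409
CXCL11: ΔΔCt = (34.62−18.49) − (30.02−19.33) = 16.13 − 10.69 = 5.44; fold change = 2^-5.44 = 0.023
WNT11: ΔΔCt = (17.30−18.49) − (20.30−19.33) = -1.19 − 0.97 = -2.16; fold change = 2^2.16 = 4.469
KLF5: ΔΔCt = (16.28−18.49) − (21.22−19.33) = -2.21 − 1.89 = -4.10; fold change = 2^4.10 = 17.148
CXCL11 has the largest |ΔΔCt| = 5.44.

0.023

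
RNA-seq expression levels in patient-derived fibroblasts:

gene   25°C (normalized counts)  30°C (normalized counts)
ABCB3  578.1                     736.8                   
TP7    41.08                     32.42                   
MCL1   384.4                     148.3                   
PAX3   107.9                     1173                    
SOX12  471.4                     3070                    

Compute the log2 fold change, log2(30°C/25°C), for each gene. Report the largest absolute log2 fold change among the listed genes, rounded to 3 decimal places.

3.442

log2(736.8/578.1) = 0.350  (ABCB3)
log2(32.42/41.08) = -0.342  (TP7)
log2(148.3/384.4) = -1.374  (MCL1)
log2(1173/107.9) = 3.442  (PAX3)
log2(3070/471.4) = 2.703  (SOX12)
The largest magnitude belongs to PAX3.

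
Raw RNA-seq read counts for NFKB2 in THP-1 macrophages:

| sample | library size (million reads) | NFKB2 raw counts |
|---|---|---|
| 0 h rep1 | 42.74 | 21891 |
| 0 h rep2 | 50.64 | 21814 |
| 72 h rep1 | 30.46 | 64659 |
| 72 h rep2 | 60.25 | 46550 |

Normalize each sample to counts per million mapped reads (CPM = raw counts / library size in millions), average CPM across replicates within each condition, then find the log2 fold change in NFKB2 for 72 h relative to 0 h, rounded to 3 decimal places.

1.618

CPM(0 h rep1) = 21891 / 42.74 = 512.1900
CPM(0 h rep2) = 21814 / 50.64 = 430.7662
CPM(72 h rep1) = 64659 / 30.46 = 2122.7511
CPM(72 h rep2) = 46550 / 60.25 = 772.6141
mean CPM(0 h) = 471.4781; mean CPM(72 h) = 1447.6826
Fold change = 1447.6826 / 471.4781 = 3.07052
log2(3.07052) = 1.6185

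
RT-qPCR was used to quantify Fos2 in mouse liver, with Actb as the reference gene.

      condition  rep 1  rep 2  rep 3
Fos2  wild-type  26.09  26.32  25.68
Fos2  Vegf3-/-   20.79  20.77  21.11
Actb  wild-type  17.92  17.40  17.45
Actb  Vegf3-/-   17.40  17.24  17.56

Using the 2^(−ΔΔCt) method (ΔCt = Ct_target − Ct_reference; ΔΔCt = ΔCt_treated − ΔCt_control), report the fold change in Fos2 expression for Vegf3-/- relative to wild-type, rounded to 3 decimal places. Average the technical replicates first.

Mean Ct: Fos2 wild-type 26.030; Fos2 Vegf3-/- 20.890; Actb wild-type 17.590; Actb Vegf3-/- 17.400
ΔCt(wild-type) = 26.030 − 17.590 = 8.440
ΔCt(Vegf3-/-) = 20.890 − 17.400 = 3.490
ΔΔCt = 3.490 − 8.440 = -4.950
Fold change = 2^(−(-4.950)) = 2^4.950 = 30.9100

30.910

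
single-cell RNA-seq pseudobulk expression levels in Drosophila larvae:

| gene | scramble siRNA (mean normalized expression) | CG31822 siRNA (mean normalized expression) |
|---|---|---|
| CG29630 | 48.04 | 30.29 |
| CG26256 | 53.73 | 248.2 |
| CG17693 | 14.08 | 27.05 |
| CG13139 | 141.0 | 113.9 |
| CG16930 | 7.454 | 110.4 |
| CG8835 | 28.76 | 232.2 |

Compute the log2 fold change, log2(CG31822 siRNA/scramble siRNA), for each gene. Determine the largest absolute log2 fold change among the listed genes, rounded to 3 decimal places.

3.889

log2(30.29/48.04) = -0.665  (CG29630)
log2(248.2/53.73) = 2.208  (CG26256)
log2(27.05/14.08) = 0.942  (CG17693)
log2(113.9/141.0) = -0.308  (CG13139)
log2(110.4/7.454) = 3.889  (CG16930)
log2(232.2/28.76) = 3.013  (CG8835)
The largest magnitude belongs to CG16930.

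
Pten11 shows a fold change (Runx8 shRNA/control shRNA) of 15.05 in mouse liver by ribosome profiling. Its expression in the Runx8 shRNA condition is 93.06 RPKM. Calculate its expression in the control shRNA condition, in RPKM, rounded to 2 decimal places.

control shRNA expression = 93.06 / 15.05 = 6.18

6.18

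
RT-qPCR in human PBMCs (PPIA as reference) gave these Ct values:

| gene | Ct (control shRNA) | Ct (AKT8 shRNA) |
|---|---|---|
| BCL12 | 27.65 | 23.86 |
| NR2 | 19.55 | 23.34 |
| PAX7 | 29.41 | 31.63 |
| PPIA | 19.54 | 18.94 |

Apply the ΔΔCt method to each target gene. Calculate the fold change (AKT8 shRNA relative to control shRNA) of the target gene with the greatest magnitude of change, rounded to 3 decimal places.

BCL12: ΔΔCt = (23.86−18.94) − (27.65−19.54) = 4.92 − 8.11 = -3.19; fold change = 2^3.19 = 9.126
NR2: ΔΔCt = (23.34−18.94) − (19.55−19.54) = 4.40 − 0.01 = 4.39; fold change = 2^-4.39 = 0.048
PAX7: ΔΔCt = (31.63−18.94) − (29.41−19.54) = 12.69 − 9.87 = 2.82; fold change = 2^-2.82 = 0.142
NR2 has the largest |ΔΔCt| = 4.39.

0.048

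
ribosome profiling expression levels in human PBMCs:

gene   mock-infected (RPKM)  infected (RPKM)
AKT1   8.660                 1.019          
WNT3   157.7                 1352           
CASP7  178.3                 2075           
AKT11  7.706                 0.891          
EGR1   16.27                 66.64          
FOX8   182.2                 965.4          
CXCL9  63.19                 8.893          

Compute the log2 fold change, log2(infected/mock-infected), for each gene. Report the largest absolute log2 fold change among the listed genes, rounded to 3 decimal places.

log2(1.019/8.660) = -3.087  (AKT1)
log2(1352/157.7) = 3.100  (WNT3)
log2(2075/178.3) = 3.541  (CASP7)
log2(0.891/7.706) = -3.112  (AKT11)
log2(66.64/16.27) = 2.034  (EGR1)
log2(965.4/182.2) = 2.406  (FOX8)
log2(8.893/63.19) = -2.829  (CXCL9)
The largest magnitude belongs to CASP7.

3.541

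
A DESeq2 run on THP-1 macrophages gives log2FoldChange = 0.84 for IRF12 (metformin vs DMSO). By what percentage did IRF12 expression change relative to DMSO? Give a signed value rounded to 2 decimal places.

79.01%

Fold change = 2^(0.84) = 1.7901
Percent change = (FC − 1) × 100% = (1.7901 − 1) × 100 = 79.01%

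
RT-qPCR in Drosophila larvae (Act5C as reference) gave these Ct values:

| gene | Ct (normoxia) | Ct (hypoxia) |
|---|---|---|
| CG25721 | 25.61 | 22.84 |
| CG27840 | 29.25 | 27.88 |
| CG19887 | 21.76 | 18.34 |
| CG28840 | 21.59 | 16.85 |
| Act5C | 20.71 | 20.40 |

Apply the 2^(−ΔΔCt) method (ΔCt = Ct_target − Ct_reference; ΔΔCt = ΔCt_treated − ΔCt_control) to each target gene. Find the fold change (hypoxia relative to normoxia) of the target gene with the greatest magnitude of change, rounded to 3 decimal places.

21.556

CG25721: ΔΔCt = (22.84−20.40) − (25.61−20.71) = 2.44 − 4.90 = -2.46; fold change = 2^2.46 = 5.502
CG27840: ΔΔCt = (27.88−20.40) − (29.25−20.71) = 7.48 − 8.54 = -1.06; fold change = 2^1.06 = 2.085
CG19887: ΔΔCt = (18.34−20.40) − (21.76−20.71) = -2.06 − 1.05 = -3.11; fold change = 2^3.11 = 8.634
CG28840: ΔΔCt = (16.85−20.40) − (21.59−20.71) = -3.55 − 0.88 = -4.43; fold change = 2^4.43 = 21.556
CG28840 has the largest |ΔΔCt| = 4.43.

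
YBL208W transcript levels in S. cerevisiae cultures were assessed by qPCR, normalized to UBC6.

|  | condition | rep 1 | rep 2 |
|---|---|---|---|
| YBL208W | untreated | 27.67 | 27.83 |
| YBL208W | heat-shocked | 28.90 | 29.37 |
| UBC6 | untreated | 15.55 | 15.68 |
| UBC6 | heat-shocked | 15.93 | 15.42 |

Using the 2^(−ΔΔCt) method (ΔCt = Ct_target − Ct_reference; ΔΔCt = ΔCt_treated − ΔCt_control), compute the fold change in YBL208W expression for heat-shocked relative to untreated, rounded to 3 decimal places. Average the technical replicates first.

Mean Ct: YBL208W untreated 27.750; YBL208W heat-shocked 29.135; UBC6 untreated 15.615; UBC6 heat-shocked 15.675
ΔCt(untreated) = 27.750 − 15.615 = 12.135
ΔCt(heat-shocked) = 29.135 − 15.675 = 13.460
ΔΔCt = 13.460 − 12.135 = 1.325
Fold change = 2^(−1.325) = 0.3991

0.399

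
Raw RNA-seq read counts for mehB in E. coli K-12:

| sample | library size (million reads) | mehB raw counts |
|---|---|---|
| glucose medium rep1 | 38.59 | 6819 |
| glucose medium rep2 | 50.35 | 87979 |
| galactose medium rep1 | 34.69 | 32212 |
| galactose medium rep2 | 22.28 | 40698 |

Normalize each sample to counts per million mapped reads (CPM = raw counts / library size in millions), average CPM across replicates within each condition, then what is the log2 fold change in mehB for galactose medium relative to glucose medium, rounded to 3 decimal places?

0.518

CPM(glucose medium rep1) = 6819 / 38.59 = 176.7038
CPM(glucose medium rep2) = 87979 / 50.35 = 1747.3486
CPM(galactose medium rep1) = 32212 / 34.69 = 928.5673
CPM(galactose medium rep2) = 40698 / 22.28 = 1826.6607
mean CPM(glucose medium) = 962.0262; mean CPM(galactose medium) = 1377.6140
Fold change = 1377.6140 / 962.0262 = 1.43199
log2(1.43199) = 0.5180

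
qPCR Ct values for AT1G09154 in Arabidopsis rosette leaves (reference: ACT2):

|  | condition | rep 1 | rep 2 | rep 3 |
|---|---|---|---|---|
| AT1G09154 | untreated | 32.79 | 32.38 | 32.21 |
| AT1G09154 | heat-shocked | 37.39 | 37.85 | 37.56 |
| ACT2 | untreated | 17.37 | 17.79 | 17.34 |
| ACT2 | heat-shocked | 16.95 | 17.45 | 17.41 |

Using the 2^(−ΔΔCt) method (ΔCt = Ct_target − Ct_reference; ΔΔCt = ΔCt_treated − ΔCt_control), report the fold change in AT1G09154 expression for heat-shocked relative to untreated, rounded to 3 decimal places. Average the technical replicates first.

Mean Ct: AT1G09154 untreated 32.460; AT1G09154 heat-shocked 37.600; ACT2 untreated 17.500; ACT2 heat-shocked 17.270
ΔCt(untreated) = 32.460 − 17.500 = 14.960
ΔCt(heat-shocked) = 37.600 − 17.270 = 20.330
ΔΔCt = 20.330 − 14.960 = 5.370
Fold change = 2^(−5.370) = 0.0242

0.024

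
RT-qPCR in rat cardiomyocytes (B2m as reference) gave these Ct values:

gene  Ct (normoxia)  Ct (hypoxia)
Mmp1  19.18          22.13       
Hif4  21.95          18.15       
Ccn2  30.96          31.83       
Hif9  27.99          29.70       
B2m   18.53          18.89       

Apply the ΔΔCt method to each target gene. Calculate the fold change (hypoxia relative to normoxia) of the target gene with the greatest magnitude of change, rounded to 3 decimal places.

17.877

Mmp1: ΔΔCt = (22.13−18.89) − (19.18−18.53) = 3.24 − 0.65 = 2.59; fold change = 2^-2.59 = 0.166
Hif4: ΔΔCt = (18.15−18.89) − (21.95−18.53) = -0.74 − 3.42 = -4.16; fold change = 2^4.16 = 17.877
Ccn2: ΔΔCt = (31.83−18.89) − (30.96−18.53) = 12.94 − 12.43 = 0.51; fold change = 2^-0.51 = 0.702
Hif9: ΔΔCt = (29.70−18.89) − (27.99−18.53) = 10.81 − 9.46 = 1.35; fold change = 2^-1.35 = 0.392
Hif4 has the largest |ΔΔCt| = 4.16.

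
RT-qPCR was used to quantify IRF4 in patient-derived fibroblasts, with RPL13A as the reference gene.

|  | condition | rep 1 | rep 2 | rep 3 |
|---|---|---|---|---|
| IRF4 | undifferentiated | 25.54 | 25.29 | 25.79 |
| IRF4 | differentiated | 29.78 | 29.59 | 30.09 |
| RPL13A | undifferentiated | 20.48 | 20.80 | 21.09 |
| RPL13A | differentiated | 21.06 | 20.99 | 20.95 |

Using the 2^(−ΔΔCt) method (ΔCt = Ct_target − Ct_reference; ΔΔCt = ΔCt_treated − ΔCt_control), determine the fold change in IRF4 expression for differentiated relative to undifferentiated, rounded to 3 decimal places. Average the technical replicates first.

Mean Ct: IRF4 undifferentiated 25.540; IRF4 differentiated 29.820; RPL13A undifferentiated 20.790; RPL13A differentiated 21.000
ΔCt(undifferentiated) = 25.540 − 20.790 = 4.750
ΔCt(differentiated) = 29.820 − 21.000 = 8.820
ΔΔCt = 8.820 − 4.750 = 4.070
Fold change = 2^(−4.070) = 0.0595

0.060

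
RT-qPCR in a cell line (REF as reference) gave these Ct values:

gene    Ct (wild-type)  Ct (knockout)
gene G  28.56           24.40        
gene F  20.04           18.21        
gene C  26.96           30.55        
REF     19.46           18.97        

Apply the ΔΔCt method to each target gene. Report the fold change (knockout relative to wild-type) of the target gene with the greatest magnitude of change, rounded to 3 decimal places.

gene G: ΔΔCt = (24.40−18.97) − (28.56−19.46) = 5.43 − 9.10 = -3.67; fold change = 2^3.67 = 12.729
gene F: ΔΔCt = (18.21−18.97) − (20.04−19.46) = -0.76 − 0.58 = -1.34; fold change = 2^1.34 = 2.532
gene C: ΔΔCt = (30.55−18.97) − (26.96−19.46) = 11.58 − 7.50 = 4.08; fold change = 2^-4.08 = 0.059
gene C has the largest |ΔΔCt| = 4.08.

0.059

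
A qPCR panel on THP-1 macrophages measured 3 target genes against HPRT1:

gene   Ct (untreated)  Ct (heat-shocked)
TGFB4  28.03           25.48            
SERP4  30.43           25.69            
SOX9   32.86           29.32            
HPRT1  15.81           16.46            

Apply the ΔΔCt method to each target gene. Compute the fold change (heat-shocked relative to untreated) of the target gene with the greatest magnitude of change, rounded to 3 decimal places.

41.933

TGFB4: ΔΔCt = (25.48−16.46) − (28.03−15.81) = 9.02 − 12.22 = -3.20; fold change = 2^3.20 = 9.190
SERP4: ΔΔCt = (25.69−16.46) − (30.43−15.81) = 9.23 − 14.62 = -5.39; fold change = 2^5.39 = 41.933
SOX9: ΔΔCt = (29.32−16.46) − (32.86−15.81) = 12.86 − 17.05 = -4.19; fold change = 2^4.19 = 18.252
SERP4 has the largest |ΔΔCt| = 5.39.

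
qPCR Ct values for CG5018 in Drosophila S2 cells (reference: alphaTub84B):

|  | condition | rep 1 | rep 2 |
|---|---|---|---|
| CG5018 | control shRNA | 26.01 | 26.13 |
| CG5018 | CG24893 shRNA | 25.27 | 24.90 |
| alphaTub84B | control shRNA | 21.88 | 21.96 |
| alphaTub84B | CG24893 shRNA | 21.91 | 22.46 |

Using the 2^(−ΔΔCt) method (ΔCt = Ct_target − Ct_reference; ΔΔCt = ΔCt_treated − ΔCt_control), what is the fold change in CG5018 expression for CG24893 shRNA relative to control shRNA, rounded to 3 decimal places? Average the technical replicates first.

2.378

Mean Ct: CG5018 control shRNA 26.070; CG5018 CG24893 shRNA 25.085; alphaTub84B control shRNA 21.920; alphaTub84B CG24893 shRNA 22.185
ΔCt(control shRNA) = 26.070 − 21.920 = 4.150
ΔCt(CG24893 shRNA) = 25.085 − 22.185 = 2.900
ΔΔCt = 2.900 − 4.150 = -1.250
Fold change = 2^(−(-1.250)) = 2^1.250 = 2.3784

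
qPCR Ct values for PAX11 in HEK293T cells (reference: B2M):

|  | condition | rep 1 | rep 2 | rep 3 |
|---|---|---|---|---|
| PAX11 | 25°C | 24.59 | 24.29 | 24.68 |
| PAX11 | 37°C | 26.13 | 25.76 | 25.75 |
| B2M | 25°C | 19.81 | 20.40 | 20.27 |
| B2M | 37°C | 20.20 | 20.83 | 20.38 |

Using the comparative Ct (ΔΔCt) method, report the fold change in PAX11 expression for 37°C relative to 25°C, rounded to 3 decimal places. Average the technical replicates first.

0.483

Mean Ct: PAX11 25°C 24.520; PAX11 37°C 25.880; B2M 25°C 20.160; B2M 37°C 20.470
ΔCt(25°C) = 24.520 − 20.160 = 4.360
ΔCt(37°C) = 25.880 − 20.470 = 5.410
ΔΔCt = 5.410 − 4.360 = 1.050
Fold change = 2^(−1.050) = 0.4830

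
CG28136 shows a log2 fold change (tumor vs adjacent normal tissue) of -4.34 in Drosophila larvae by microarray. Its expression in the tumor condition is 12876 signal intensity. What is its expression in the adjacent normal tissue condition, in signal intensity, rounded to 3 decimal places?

260766.110

Fold change = 2^(-4.34) = 0.0494
adjacent normal tissue expression = 12876 / 0.0494 = 260766.110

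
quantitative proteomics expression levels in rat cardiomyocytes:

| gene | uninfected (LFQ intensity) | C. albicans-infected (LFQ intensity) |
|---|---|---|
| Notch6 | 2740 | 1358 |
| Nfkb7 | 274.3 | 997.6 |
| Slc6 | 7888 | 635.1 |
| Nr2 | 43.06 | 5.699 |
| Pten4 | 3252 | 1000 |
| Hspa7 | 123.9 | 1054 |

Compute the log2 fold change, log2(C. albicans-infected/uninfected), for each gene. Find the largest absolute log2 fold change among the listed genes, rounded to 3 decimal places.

3.635

log2(1358/2740) = -1.013  (Notch6)
log2(997.6/274.3) = 1.863  (Nfkb7)
log2(635.1/7888) = -3.635  (Slc6)
log2(5.699/43.06) = -2.918  (Nr2)
log2(1000/3252) = -1.701  (Pten4)
log2(1054/123.9) = 3.089  (Hspa7)
The largest magnitude belongs to Slc6.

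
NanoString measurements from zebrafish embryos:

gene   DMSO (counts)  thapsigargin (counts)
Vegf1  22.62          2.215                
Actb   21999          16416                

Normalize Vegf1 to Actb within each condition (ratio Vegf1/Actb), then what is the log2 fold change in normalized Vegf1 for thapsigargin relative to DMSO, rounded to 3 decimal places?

Vegf1/Actb (DMSO) = 22.62 / 21999 = 0.0010282
Vegf1/Actb (thapsigargin) = 2.215 / 16416 = 0.00013493
Fold change = 0.00013493 / 0.0010282 = 0.1312
log2(0.1312) = -2.9299

-2.930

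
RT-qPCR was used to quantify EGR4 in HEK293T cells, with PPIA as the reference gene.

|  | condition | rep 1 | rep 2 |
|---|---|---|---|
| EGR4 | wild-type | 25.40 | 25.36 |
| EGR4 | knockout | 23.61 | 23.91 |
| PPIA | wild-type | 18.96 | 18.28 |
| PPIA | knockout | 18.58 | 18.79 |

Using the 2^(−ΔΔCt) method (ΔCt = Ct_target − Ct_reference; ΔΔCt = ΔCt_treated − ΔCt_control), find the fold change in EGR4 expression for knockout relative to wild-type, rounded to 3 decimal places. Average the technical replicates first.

Mean Ct: EGR4 wild-type 25.380; EGR4 knockout 23.760; PPIA wild-type 18.620; PPIA knockout 18.685
ΔCt(wild-type) = 25.380 − 18.620 = 6.760
ΔCt(knockout) = 23.760 − 18.685 = 5.075
ΔΔCt = 5.075 − 6.760 = -1.685
Fold change = 2^(−(-1.685)) = 2^1.685 = 3.2154

3.215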